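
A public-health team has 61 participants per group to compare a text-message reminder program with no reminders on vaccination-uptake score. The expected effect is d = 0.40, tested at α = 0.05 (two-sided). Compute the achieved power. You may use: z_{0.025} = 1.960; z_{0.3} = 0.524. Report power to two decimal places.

power ≈ 0.60

For two equal groups, power = Φ(d·√(n/2) − z_{α/2}).
d·√(n/2) = 0.40 × √(61/2) = 0.40 × 5.523 = 2.209.
z_β = 2.209 − 1.960 = 0.249.
Power = Φ(0.249) = 0.598.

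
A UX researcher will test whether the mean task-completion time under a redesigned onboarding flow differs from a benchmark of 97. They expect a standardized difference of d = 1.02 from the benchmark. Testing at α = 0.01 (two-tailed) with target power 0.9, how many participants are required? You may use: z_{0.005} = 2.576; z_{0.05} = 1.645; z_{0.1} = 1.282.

n = 15

For a one-sample test: n = ((z_{α/2} + z_β) / d)².
z_{α/2} + z_β = 2.576 + 1.282 = 3.858.
n = (3.858 / 1.02)² = 3.782² = 14.31.
Round up.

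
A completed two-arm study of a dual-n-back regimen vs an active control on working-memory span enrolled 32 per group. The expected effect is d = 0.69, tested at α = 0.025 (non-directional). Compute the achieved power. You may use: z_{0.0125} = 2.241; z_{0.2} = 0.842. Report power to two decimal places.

For two equal groups, power = Φ(d·√(n/2) − z_{α/2}).
d·√(n/2) = 0.69 × √(32/2) = 0.69 × 4.000 = 2.760.
z_β = 2.760 − 2.241 = 0.519.
Power = Φ(0.519) = 0.698.

power ≈ 0.70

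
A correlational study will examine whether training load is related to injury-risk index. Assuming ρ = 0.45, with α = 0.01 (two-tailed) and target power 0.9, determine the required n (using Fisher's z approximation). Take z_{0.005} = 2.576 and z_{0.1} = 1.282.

Fisher's z: C = ½·ln((1+r)/(1−r)) = ½·ln(2.6364) = 0.4847.
n = ((z_{α/2} + z_β)/C)² + 3.
(2.576 + 1.282) / 0.4847 = 3.858 / 0.4847 = 7.960.
n = 7.960² + 3 = 63.35 + 3 = 66.4.
Round up.

n = 67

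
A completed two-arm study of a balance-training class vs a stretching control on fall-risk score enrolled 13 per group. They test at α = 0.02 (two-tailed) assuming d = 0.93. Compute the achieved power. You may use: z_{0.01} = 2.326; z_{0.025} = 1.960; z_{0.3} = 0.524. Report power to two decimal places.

For two equal groups, power = Φ(d·√(n/2) − z_{α/2}).
d·√(n/2) = 0.93 × √(13/2) = 0.93 × 2.550 = 2.371.
z_β = 2.371 − 2.326 = 0.045.
Power = Φ(0.045) = 0.518.

power ≈ 0.52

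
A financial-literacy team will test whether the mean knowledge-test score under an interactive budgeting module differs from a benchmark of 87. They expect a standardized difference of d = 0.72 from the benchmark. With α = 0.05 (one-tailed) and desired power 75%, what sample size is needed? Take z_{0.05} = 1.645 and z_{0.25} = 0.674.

n = 11

For a one-sample test: n = ((z_{α} + z_β) / d)².
z_{α} + z_β = 1.645 + 0.674 = 2.319.
n = (2.319 / 0.72)² = 3.221² = 10.37.
Round up.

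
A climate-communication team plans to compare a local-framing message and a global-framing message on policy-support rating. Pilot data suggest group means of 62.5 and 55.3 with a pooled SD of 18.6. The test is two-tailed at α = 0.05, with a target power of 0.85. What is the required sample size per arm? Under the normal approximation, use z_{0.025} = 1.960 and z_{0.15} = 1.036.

Cohen's d = |M₁ − M₂| / SD_pooled = |62.5 − 55.3| / 18.6 = 7.2 / 18.6 = 0.387.
For two independent groups with equal n: n = 2·((z_{α/2} + z_β) / d)².
z_{α/2} + z_β = 1.960 + 1.036 = 2.996.
n = 2 × (2.996 / 0.387)² = 2 × 7.742² = 2 × 59.93 = 119.9.
Round up to the next whole participant.

n = 120 per group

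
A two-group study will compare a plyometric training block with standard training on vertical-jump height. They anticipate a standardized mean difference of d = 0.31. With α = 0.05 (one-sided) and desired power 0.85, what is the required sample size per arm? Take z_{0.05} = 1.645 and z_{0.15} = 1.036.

n = 150 per group

For two independent groups with equal n: n = 2·((z_{α} + z_β) / d)².
z_{α} + z_β = 1.645 + 1.036 = 2.681.
n = 2 × (2.681 / 0.31)² = 2 × 8.648² = 2 × 74.79 = 149.6.
Round up to the next whole participant.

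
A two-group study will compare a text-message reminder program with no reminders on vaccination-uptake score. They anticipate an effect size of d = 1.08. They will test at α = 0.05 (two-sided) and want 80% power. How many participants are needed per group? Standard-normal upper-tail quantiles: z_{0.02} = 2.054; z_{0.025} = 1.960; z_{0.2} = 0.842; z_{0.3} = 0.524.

n = 14 per group

For two independent groups with equal n: n = 2·((z_{α/2} + z_β) / d)².
z_{α/2} + z_β = 1.960 + 0.842 = 2.802.
n = 2 × (2.802 / 1.08)² = 2 × 2.594² = 2 × 6.73 = 13.5.
Round up to the next whole participant.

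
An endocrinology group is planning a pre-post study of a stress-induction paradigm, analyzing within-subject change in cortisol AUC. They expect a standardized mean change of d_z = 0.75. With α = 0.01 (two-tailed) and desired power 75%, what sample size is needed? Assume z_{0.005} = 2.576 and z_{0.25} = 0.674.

For a paired (one-sample on differences) test: n = ((z_{α/2} + z_β) / d)².
z_{α/2} + z_β = 2.576 + 0.674 = 3.250.
n = (3.250 / 0.75)² = 4.333² = 18.78.
Round up.

n = 19 pairs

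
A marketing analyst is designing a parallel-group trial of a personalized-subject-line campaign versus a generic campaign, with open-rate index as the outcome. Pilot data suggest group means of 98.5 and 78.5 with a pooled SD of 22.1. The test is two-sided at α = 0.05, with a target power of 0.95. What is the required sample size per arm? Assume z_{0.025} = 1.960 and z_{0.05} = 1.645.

n = 32 per group

Cohen's d = |M₁ − M₂| / SD_pooled = |98.5 − 78.5| / 22.1 = 20.0 / 22.1 = 0.905.
For two independent groups with equal n: n = 2·((z_{α/2} + z_β) / d)².
z_{α/2} + z_β = 1.960 + 1.645 = 3.605.
n = 2 × (3.605 / 0.905)² = 2 × 3.983² = 2 × 15.87 = 31.7.
Round up to the next whole participant.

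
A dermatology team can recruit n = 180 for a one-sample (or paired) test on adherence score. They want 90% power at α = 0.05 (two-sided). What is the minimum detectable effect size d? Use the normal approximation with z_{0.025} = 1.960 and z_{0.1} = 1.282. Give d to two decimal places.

For a single sample (or paired design) of n = 180: d_min = (z_{α/2} + z_β)/√n.
z-sum = 1.960 + 1.282 = 3.242.
d_min = 3.242 / √180 = 3.242 / 13.416 = 0.242.

d_min ≈ 0.24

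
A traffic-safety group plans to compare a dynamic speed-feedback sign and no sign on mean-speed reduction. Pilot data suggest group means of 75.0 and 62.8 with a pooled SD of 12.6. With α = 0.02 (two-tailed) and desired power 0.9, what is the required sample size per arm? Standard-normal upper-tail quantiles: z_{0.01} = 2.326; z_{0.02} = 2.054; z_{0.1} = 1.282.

n = 28 per group

Cohen's d = |M₁ − M₂| / SD_pooled = |75.0 − 62.8| / 12.6 = 12.2 / 12.6 = 0.968.
For two independent groups with equal n: n = 2·((z_{α/2} + z_β) / d)².
z_{α/2} + z_β = 2.326 + 1.282 = 3.608.
n = 2 × (3.608 / 0.968)² = 2 × 3.727² = 2 × 13.89 = 27.8.
Round up to the next whole participant.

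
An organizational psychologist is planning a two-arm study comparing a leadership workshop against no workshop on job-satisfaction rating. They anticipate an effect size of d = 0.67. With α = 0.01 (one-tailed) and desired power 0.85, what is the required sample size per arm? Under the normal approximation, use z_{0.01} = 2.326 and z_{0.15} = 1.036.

For two independent groups with equal n: n = 2·((z_{α} + z_β) / d)².
z_{α} + z_β = 2.326 + 1.036 = 3.362.
n = 2 × (3.362 / 0.67)² = 2 × 5.018² = 2 × 25.18 = 50.4.
Round up to the next whole participant.

n = 51 per group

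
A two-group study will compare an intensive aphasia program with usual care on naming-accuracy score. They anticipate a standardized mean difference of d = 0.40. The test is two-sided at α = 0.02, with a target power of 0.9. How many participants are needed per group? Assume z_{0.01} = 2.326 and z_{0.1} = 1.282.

n = 163 per group

For two independent groups with equal n: n = 2·((z_{α/2} + z_β) / d)².
z_{α/2} + z_β = 2.326 + 1.282 = 3.608.
n = 2 × (3.608 / 0.40)² = 2 × 9.020² = 2 × 81.36 = 162.7.
Round up to the next whole participant.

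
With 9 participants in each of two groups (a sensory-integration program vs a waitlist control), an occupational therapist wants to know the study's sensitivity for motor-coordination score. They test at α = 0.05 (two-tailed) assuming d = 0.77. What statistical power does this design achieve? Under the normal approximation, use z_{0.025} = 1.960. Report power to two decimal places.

For two equal groups, power = Φ(d·√(n/2) − z_{α/2}).
d·√(n/2) = 0.77 × √(9/2) = 0.77 × 2.121 = 1.633.
z_β = 1.633 − 1.960 = -0.327.
Power = Φ(-0.327) = 0.372.

power ≈ 0.37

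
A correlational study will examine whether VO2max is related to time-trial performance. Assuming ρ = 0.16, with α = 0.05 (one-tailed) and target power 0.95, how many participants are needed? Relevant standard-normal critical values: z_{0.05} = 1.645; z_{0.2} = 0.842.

n = 419

Fisher's z: C = ½·ln((1+r)/(1−r)) = ½·ln(1.3810) = 0.1614.
n = ((z_{α} + z_β)/C)² + 3.
(1.645 + 1.645) / 0.1614 = 3.290 / 0.1614 = 20.384.
n = 20.384² + 3 = 415.51 + 3 = 418.5.
Round up.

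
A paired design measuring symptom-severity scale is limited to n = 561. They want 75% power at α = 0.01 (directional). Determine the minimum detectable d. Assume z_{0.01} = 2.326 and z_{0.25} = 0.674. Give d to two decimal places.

d_min ≈ 0.13

For a single sample (or paired design) of n = 561: d_min = (z_{α} + z_β)/√n.
z-sum = 2.326 + 0.674 = 3.000.
d_min = 3.000 / √561 = 3.000 / 23.685 = 0.127.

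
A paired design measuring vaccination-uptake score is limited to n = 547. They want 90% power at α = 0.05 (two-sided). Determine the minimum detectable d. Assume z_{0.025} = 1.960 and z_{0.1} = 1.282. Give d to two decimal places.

d_min ≈ 0.14

For a single sample (or paired design) of n = 547: d_min = (z_{α/2} + z_β)/√n.
z-sum = 1.960 + 1.282 = 3.242.
d_min = 3.242 / √547 = 3.242 / 23.388 = 0.139.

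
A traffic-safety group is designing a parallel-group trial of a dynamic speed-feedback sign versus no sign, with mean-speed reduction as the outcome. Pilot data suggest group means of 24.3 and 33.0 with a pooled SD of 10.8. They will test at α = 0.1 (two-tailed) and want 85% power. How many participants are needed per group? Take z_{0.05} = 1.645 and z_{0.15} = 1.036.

n = 23 per group

Cohen's d = |M₁ − M₂| / SD_pooled = |24.3 − 33.0| / 10.8 = 8.7 / 10.8 = 0.806.
For two independent groups with equal n: n = 2·((z_{α/2} + z_β) / d)².
z_{α/2} + z_β = 1.645 + 1.036 = 2.681.
n = 2 × (2.681 / 0.806)² = 2 × 3.326² = 2 × 11.06 = 22.1.
Round up to the next whole participant.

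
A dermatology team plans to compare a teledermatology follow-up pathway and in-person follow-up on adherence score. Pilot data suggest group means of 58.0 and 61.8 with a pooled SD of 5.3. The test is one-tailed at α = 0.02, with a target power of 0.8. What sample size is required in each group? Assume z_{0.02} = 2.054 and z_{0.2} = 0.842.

Cohen's d = |M₁ − M₂| / SD_pooled = |58.0 − 61.8| / 5.3 = 3.8 / 5.3 = 0.717.
For two independent groups with equal n: n = 2·((z_{α} + z_β) / d)².
z_{α} + z_β = 2.054 + 0.842 = 2.896.
n = 2 × (2.896 / 0.717)² = 2 × 4.039² = 2 × 16.31 = 32.6.
Round up to the next whole participant.

n = 33 per group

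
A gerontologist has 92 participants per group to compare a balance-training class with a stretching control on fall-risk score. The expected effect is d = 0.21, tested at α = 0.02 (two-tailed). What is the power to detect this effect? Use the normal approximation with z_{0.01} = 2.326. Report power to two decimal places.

For two equal groups, power = Φ(d·√(n/2) − z_{α/2}).
d·√(n/2) = 0.21 × √(92/2) = 0.21 × 6.782 = 1.424.
z_β = 1.424 − 2.326 = -0.902.
Power = Φ(-0.902) = 0.184.

power ≈ 0.18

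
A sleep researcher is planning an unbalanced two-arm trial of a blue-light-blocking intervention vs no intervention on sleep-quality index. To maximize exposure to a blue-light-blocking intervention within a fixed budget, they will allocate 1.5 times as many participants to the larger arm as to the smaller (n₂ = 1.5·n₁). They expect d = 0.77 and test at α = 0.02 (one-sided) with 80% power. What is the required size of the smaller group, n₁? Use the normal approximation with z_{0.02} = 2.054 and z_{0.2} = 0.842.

n₁ = 24

With allocation ratio k = n₂/n₁ = 1.5, Var(x̄₁−x̄₂) = σ²(1/n₁ + 1/(k·n₁)) = σ²·(k+1)/(k·n₁).
So n₁ = (1 + 1/k)·((z_{α} + z_β)/d)² = 1.667 × (2.896/0.77)².
n₁ = 1.667 × 14.15 = 23.6.
Round up: n₁ = 24, giving n₂ = 1.5 × 24 = 36.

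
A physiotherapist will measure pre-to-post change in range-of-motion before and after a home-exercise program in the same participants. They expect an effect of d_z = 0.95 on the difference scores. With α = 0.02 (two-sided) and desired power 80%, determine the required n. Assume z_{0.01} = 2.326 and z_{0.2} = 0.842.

For a paired (one-sample on differences) test: n = ((z_{α/2} + z_β) / d)².
z_{α/2} + z_β = 2.326 + 0.842 = 3.168.
n = (3.168 / 0.95)² = 3.335² = 11.12.
Round up.

n = 12 pairs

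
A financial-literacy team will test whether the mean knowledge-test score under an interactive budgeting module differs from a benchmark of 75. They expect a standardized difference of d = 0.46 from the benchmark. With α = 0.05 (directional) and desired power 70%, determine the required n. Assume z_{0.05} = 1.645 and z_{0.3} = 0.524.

n = 23

For a one-sample test: n = ((z_{α} + z_β) / d)².
z_{α} + z_β = 1.645 + 0.524 = 2.169.
n = (2.169 / 0.46)² = 4.715² = 22.23.
Round up.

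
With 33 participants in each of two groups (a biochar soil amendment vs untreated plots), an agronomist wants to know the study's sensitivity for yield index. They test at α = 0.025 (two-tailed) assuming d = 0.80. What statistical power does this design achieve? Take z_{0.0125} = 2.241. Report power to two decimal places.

For two equal groups, power = Φ(d·√(n/2) − z_{α/2}).
d·√(n/2) = 0.80 × √(33/2) = 0.80 × 4.062 = 3.250.
z_β = 3.250 − 2.241 = 1.009.
Power = Φ(1.009) = 0.843.

power ≈ 0.84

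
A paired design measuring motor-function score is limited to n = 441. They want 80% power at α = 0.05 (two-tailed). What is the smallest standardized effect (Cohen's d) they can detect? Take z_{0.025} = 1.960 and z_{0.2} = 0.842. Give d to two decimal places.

d_min ≈ 0.13

For a single sample (or paired design) of n = 441: d_min = (z_{α/2} + z_β)/√n.
z-sum = 1.960 + 0.842 = 2.802.
d_min = 2.802 / √441 = 2.802 / 21.000 = 0.133.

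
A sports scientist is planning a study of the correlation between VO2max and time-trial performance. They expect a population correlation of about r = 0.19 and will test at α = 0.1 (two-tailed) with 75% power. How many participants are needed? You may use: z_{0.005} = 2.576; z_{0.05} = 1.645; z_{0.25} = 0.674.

Fisher's z: C = ½·ln((1+r)/(1−r)) = ½·ln(1.4691) = 0.1923.
n = ((z_{α/2} + z_β)/C)² + 3.
(1.645 + 0.674) / 0.1923 = 2.319 / 0.1923 = 12.059.
n = 12.059² + 3 = 145.43 + 3 = 148.4.
Round up.

n = 149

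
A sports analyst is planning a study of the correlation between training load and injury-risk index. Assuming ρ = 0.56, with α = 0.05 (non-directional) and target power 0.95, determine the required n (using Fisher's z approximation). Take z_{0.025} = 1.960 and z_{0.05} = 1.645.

n = 36

Fisher's z: C = ½·ln((1+r)/(1−r)) = ½·ln(3.5455) = 0.6328.
n = ((z_{α/2} + z_β)/C)² + 3.
(1.960 + 1.645) / 0.6328 = 3.605 / 0.6328 = 5.697.
n = 5.697² + 3 = 32.45 + 3 = 35.5.
Round up.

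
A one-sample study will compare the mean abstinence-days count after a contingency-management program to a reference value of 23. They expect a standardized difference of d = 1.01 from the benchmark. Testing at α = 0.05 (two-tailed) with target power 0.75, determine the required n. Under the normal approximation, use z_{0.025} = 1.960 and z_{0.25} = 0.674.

For a one-sample test: n = ((z_{α/2} + z_β) / d)².
z_{α/2} + z_β = 1.960 + 0.674 = 2.634.
n = (2.634 / 1.01)² = 2.608² = 6.80.
Round up.

n = 7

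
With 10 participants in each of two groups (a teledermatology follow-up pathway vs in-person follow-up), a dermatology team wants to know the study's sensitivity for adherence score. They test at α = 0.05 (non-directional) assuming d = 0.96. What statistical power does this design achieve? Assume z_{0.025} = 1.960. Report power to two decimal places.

For two equal groups, power = Φ(d·√(n/2) − z_{α/2}).
d·√(n/2) = 0.96 × √(10/2) = 0.96 × 2.236 = 2.147.
z_β = 2.147 − 1.960 = 0.187.
Power = Φ(0.187) = 0.574.

power ≈ 0.57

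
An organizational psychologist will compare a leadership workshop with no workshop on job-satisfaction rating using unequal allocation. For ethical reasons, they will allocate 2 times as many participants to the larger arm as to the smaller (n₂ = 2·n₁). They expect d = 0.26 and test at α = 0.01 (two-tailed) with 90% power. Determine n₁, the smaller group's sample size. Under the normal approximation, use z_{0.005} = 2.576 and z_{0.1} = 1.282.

With allocation ratio k = n₂/n₁ = 2, Var(x̄₁−x̄₂) = σ²(1/n₁ + 1/(k·n₁)) = σ²·(k+1)/(k·n₁).
So n₁ = (1 + 1/k)·((z_{α/2} + z_β)/d)² = 1.500 × (3.858/0.26)².
n₁ = 1.500 × 220.18 = 330.3.
Round up: n₁ = 331, giving n₂ = 2 × 331 = 662.

n₁ = 331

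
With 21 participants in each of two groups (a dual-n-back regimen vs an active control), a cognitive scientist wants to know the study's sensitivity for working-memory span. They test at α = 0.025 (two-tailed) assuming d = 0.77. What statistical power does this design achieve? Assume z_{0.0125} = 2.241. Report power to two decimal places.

power ≈ 0.60

For two equal groups, power = Φ(d·√(n/2) − z_{α/2}).
d·√(n/2) = 0.77 × √(21/2) = 0.77 × 3.240 = 2.495.
z_β = 2.495 − 2.241 = 0.254.
Power = Φ(0.254) = 0.600.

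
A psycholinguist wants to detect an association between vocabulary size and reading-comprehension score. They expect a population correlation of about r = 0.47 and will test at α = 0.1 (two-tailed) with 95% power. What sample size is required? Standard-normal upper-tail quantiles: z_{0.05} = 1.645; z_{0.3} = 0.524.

n = 45

Fisher's z: C = ½·ln((1+r)/(1−r)) = ½·ln(2.7736) = 0.5101.
n = ((z_{α/2} + z_β)/C)² + 3.
(1.645 + 1.645) / 0.5101 = 3.290 / 0.5101 = 6.450.
n = 6.450² + 3 = 41.60 + 3 = 44.6.
Round up.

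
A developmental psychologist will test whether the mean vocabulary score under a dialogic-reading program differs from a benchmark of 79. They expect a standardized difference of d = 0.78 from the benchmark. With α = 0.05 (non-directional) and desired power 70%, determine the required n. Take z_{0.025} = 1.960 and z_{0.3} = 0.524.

n = 11

For a one-sample test: n = ((z_{α/2} + z_β) / d)².
z_{α/2} + z_β = 1.960 + 0.524 = 2.484.
n = (2.484 / 0.78)² = 3.185² = 10.14.
Round up.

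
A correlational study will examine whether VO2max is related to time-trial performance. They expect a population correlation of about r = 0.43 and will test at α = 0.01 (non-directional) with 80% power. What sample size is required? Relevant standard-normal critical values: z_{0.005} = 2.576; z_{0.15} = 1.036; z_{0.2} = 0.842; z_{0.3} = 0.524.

Fisher's z: C = ½·ln((1+r)/(1−r)) = ½·ln(2.5088) = 0.4599.
n = ((z_{α/2} + z_β)/C)² + 3.
(2.576 + 0.842) / 0.4599 = 3.418 / 0.4599 = 7.432.
n = 7.432² + 3 = 55.24 + 3 = 58.2.
Round up.

n = 59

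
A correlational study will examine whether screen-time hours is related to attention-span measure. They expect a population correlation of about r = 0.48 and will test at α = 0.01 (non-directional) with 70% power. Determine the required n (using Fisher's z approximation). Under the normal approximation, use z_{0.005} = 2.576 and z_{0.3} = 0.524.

n = 39

Fisher's z: C = ½·ln((1+r)/(1−r)) = ½·ln(2.8462) = 0.5230.
n = ((z_{α/2} + z_β)/C)² + 3.
(2.576 + 0.524) / 0.5230 = 3.100 / 0.5230 = 5.927.
n = 5.927² + 3 = 35.13 + 3 = 38.1.
Round up.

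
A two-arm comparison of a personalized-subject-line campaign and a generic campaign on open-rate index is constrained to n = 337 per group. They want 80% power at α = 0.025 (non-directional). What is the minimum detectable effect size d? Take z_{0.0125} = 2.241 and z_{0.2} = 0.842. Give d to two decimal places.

For two independent groups of n = 337 each: d_min = (z_{α/2} + z_β)·√(2/n).
z-sum = 2.241 + 0.842 = 3.083.
d_min = 3.083 × √(2/337) = 3.083 × 0.0770 = 0.238.

d_min ≈ 0.24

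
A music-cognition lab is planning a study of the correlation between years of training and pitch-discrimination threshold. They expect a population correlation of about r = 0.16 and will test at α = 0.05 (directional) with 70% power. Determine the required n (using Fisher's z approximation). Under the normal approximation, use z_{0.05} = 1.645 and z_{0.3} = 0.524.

n = 184

Fisher's z: C = ½·ln((1+r)/(1−r)) = ½·ln(1.3810) = 0.1614.
n = ((z_{α} + z_β)/C)² + 3.
(1.645 + 0.524) / 0.1614 = 2.169 / 0.1614 = 13.439.
n = 13.439² + 3 = 180.60 + 3 = 183.6.
Round up.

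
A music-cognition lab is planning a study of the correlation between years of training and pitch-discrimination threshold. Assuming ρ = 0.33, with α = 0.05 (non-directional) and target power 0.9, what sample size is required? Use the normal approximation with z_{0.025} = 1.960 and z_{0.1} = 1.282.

n = 93

Fisher's z: C = ½·ln((1+r)/(1−r)) = ½·ln(1.9851) = 0.3428.
n = ((z_{α/2} + z_β)/C)² + 3.
(1.960 + 1.282) / 0.3428 = 3.242 / 0.3428 = 9.457.
n = 9.457² + 3 = 89.44 + 3 = 92.4.
Round up.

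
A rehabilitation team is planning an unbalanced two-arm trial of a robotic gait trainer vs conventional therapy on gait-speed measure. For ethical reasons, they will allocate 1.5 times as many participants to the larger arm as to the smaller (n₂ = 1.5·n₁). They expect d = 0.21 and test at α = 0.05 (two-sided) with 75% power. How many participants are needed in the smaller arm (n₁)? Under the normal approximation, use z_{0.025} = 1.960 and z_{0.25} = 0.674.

n₁ = 263

With allocation ratio k = n₂/n₁ = 1.5, Var(x̄₁−x̄₂) = σ²(1/n₁ + 1/(k·n₁)) = σ²·(k+1)/(k·n₁).
So n₁ = (1 + 1/k)·((z_{α/2} + z_β)/d)² = 1.667 × (2.634/0.21)².
n₁ = 1.667 × 157.32 = 262.2.
Round up: n₁ = 263, giving n₂ = ⌈1.5 × 263⌉ = ⌈394.5⌉ = 395.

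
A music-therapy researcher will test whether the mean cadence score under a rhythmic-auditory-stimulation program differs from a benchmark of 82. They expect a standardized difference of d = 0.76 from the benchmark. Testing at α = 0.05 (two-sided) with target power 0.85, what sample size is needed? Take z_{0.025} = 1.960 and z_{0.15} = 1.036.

n = 16

For a one-sample test: n = ((z_{α/2} + z_β) / d)².
z_{α/2} + z_β = 1.960 + 1.036 = 2.996.
n = (2.996 / 0.76)² = 3.942² = 15.54.
Round up.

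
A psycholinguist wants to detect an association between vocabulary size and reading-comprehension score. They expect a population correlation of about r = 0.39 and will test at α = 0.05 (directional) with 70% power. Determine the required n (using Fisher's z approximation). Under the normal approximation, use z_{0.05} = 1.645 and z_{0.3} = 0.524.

Fisher's z: C = ½·ln((1+r)/(1−r)) = ½·ln(2.2787) = 0.4118.
n = ((z_{α} + z_β)/C)² + 3.
(1.645 + 0.524) / 0.4118 = 2.169 / 0.4118 = 5.267.
n = 5.267² + 3 = 27.74 + 3 = 30.7.
Round up.

n = 31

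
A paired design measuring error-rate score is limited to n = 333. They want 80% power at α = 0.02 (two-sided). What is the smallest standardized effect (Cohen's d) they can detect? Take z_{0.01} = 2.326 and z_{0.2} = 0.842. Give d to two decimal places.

For a single sample (or paired design) of n = 333: d_min = (z_{α/2} + z_β)/√n.
z-sum = 2.326 + 0.842 = 3.168.
d_min = 3.168 / √333 = 3.168 / 18.248 = 0.174.

d_min ≈ 0.17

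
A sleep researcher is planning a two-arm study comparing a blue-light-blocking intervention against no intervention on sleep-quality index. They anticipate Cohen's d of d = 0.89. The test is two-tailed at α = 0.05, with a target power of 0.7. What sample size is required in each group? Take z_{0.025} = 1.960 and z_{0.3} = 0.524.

For two independent groups with equal n: n = 2·((z_{α/2} + z_β) / d)².
z_{α/2} + z_β = 1.960 + 0.524 = 2.484.
n = 2 × (2.484 / 0.89)² = 2 × 2.791² = 2 × 7.79 = 15.6.
Round up to the next whole participant.

n = 16 per group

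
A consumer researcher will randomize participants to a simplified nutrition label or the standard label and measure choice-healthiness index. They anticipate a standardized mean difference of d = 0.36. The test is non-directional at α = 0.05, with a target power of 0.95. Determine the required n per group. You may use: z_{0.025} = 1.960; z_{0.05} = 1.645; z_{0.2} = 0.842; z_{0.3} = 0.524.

n = 201 per group

For two independent groups with equal n: n = 2·((z_{α/2} + z_β) / d)².
z_{α/2} + z_β = 1.960 + 1.645 = 3.605.
n = 2 × (3.605 / 0.36)² = 2 × 10.014² = 2 × 100.28 = 200.6.
Round up to the next whole participant.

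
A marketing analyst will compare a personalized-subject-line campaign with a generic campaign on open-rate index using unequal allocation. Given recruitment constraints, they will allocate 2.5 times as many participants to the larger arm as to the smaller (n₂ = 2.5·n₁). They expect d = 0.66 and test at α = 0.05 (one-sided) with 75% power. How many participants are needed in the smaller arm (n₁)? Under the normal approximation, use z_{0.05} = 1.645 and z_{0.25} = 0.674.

n₁ = 18

With allocation ratio k = n₂/n₁ = 2.5, Var(x̄₁−x̄₂) = σ²(1/n₁ + 1/(k·n₁)) = σ²·(k+1)/(k·n₁).
So n₁ = (1 + 1/k)·((z_{α} + z_β)/d)² = 1.400 × (2.319/0.66)².
n₁ = 1.400 × 12.35 = 17.3.
Round up: n₁ = 18, giving n₂ = 2.5 × 18 = 45.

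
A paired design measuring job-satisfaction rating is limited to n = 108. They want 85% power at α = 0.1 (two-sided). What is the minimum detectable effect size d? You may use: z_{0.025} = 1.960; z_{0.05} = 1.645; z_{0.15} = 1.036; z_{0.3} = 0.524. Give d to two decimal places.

d_min ≈ 0.26

For a single sample (or paired design) of n = 108: d_min = (z_{α/2} + z_β)/√n.
z-sum = 1.645 + 1.036 = 2.681.
d_min = 2.681 / √108 = 2.681 / 10.392 = 0.258.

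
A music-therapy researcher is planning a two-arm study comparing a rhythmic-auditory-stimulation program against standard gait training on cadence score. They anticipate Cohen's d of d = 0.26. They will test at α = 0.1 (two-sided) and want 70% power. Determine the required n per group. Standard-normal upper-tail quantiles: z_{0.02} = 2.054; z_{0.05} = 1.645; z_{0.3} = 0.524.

For two independent groups with equal n: n = 2·((z_{α/2} + z_β) / d)².
z_{α/2} + z_β = 1.645 + 0.524 = 2.169.
n = 2 × (2.169 / 0.26)² = 2 × 8.342² = 2 × 69.59 = 139.2.
Round up to the next whole participant.

n = 140 per group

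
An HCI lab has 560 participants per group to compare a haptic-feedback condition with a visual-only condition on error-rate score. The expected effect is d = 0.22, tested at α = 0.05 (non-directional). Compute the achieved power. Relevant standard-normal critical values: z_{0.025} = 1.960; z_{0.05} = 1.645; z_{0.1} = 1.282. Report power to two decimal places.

For two equal groups, power = Φ(d·√(n/2) − z_{α/2}).
d·√(n/2) = 0.22 × √(560/2) = 0.22 × 16.733 = 3.681.
z_β = 3.681 − 1.960 = 1.721.
Power = Φ(1.721) = 0.957.

power ≈ 0.96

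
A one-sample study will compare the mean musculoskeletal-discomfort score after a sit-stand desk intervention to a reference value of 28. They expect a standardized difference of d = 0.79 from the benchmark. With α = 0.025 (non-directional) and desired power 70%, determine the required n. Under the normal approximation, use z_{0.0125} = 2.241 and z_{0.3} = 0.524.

For a one-sample test: n = ((z_{α/2} + z_β) / d)².
z_{α/2} + z_β = 2.241 + 0.524 = 2.765.
n = (2.765 / 0.79)² = 3.500² = 12.25.
Round up.

n = 13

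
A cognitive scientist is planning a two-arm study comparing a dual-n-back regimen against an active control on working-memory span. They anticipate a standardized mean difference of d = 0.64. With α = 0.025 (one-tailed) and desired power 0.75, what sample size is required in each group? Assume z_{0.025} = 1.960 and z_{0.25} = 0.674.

n = 34 per group

For two independent groups with equal n: n = 2·((z_{α} + z_β) / d)².
z_{α} + z_β = 1.960 + 0.674 = 2.634.
n = 2 × (2.634 / 0.64)² = 2 × 4.116² = 2 × 16.94 = 33.9.
Round up to the next whole participant.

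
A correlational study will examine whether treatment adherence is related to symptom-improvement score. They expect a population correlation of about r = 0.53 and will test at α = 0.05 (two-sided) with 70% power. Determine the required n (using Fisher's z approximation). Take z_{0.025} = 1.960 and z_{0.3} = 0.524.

n = 21

Fisher's z: C = ½·ln((1+r)/(1−r)) = ½·ln(3.2553) = 0.5901.
n = ((z_{α/2} + z_β)/C)² + 3.
(1.960 + 0.524) / 0.5901 = 2.484 / 0.5901 = 4.209.
n = 4.209² + 3 = 17.72 + 3 = 20.7.
Round up.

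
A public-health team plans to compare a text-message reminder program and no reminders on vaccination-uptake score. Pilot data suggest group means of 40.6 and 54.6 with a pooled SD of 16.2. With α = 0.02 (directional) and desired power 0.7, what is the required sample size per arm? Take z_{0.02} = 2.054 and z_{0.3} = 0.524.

Cohen's d = |M₁ − M₂| / SD_pooled = |40.6 − 54.6| / 16.2 = 14.0 / 16.2 = 0.864.
For two independent groups with equal n: n = 2·((z_{α} + z_β) / d)².
z_{α} + z_β = 2.054 + 0.524 = 2.578.
n = 2 × (2.578 / 0.864)² = 2 × 2.984² = 2 × 8.90 = 17.8.
Round up to the next whole participant.

n = 18 per group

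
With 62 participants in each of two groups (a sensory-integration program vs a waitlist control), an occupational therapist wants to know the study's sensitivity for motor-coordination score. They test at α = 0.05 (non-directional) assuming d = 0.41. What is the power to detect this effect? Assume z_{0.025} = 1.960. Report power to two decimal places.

For two equal groups, power = Φ(d·√(n/2) − z_{α/2}).
d·√(n/2) = 0.41 × √(62/2) = 0.41 × 5.568 = 2.283.
z_β = 2.283 − 1.960 = 0.323.
Power = Φ(0.323) = 0.627.

power ≈ 0.63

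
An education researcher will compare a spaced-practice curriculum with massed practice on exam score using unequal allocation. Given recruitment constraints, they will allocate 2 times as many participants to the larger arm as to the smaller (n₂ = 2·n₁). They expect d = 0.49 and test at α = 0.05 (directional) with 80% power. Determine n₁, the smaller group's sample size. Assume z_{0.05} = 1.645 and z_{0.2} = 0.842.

With allocation ratio k = n₂/n₁ = 2, Var(x̄₁−x̄₂) = σ²(1/n₁ + 1/(k·n₁)) = σ²·(k+1)/(k·n₁).
So n₁ = (1 + 1/k)·((z_{α} + z_β)/d)² = 1.500 × (2.487/0.49)².
n₁ = 1.500 × 25.76 = 38.6.
Round up: n₁ = 39, giving n₂ = 2 × 39 = 78.

n₁ = 39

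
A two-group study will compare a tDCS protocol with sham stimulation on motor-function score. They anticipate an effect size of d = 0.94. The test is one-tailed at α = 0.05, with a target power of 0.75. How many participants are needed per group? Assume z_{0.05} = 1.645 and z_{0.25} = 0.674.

For two independent groups with equal n: n = 2·((z_{α} + z_β) / d)².
z_{α} + z_β = 1.645 + 0.674 = 2.319.
n = 2 × (2.319 / 0.94)² = 2 × 2.467² = 2 × 6.09 = 12.2.
Round up to the next whole participant.

n = 13 per group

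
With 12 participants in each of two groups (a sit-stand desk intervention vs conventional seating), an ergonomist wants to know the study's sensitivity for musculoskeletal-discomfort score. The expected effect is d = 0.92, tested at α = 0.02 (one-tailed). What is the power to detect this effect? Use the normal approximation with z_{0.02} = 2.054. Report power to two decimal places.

For two equal groups, power = Φ(d·√(n/2) − z_{α}).
d·√(n/2) = 0.92 × √(12/2) = 0.92 × 2.449 = 2.254.
z_β = 2.254 − 2.054 = 0.200.
Power = Φ(0.200) = 0.579.

power ≈ 0.58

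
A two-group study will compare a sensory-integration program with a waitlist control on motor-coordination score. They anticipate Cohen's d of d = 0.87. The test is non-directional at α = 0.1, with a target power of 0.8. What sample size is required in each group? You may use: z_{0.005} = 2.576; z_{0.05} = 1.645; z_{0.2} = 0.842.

For two independent groups with equal n: n = 2·((z_{α/2} + z_β) / d)².
z_{α/2} + z_β = 1.645 + 0.842 = 2.487.
n = 2 × (2.487 / 0.87)² = 2 × 2.859² = 2 × 8.17 = 16.3.
Round up to the next whole participant.

n = 17 per group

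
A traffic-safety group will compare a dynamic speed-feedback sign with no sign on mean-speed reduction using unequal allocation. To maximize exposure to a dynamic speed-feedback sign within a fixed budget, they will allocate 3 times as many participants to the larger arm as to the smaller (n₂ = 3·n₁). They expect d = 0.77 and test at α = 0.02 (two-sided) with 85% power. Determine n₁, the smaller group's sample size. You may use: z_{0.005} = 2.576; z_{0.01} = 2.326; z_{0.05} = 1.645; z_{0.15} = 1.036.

n₁ = 26

With allocation ratio k = n₂/n₁ = 3, Var(x̄₁−x̄₂) = σ²(1/n₁ + 1/(k·n₁)) = σ²·(k+1)/(k·n₁).
So n₁ = (1 + 1/k)·((z_{α/2} + z_β)/d)² = 1.333 × (3.362/0.77)².
n₁ = 1.333 × 19.06 = 25.4.
Round up: n₁ = 26, giving n₂ = 3 × 26 = 78.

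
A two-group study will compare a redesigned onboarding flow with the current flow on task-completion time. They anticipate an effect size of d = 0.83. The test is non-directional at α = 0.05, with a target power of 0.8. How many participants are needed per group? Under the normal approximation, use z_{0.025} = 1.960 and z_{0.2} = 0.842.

n = 23 per group

For two independent groups with equal n: n = 2·((z_{α/2} + z_β) / d)².
z_{α/2} + z_β = 1.960 + 0.842 = 2.802.
n = 2 × (2.802 / 0.83)² = 2 × 3.376² = 2 × 11.40 = 22.8.
Round up to the next whole participant.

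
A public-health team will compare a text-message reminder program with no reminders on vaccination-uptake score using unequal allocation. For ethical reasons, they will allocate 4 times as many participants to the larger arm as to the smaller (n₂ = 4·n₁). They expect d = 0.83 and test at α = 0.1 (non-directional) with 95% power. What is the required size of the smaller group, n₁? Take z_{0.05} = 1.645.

With allocation ratio k = n₂/n₁ = 4, Var(x̄₁−x̄₂) = σ²(1/n₁ + 1/(k·n₁)) = σ²·(k+1)/(k·n₁).
So n₁ = (1 + 1/k)·((z_{α/2} + z_β)/d)² = 1.250 × (3.290/0.83)².
n₁ = 1.250 × 15.71 = 19.6.
Round up: n₁ = 20, giving n₂ = 4 × 20 = 80.

n₁ = 20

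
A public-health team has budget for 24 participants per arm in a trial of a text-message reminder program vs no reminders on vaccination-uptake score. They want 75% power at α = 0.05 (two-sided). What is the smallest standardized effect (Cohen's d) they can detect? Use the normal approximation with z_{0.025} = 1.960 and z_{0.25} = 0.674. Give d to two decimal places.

For two independent groups of n = 24 each: d_min = (z_{α/2} + z_β)·√(2/n).
z-sum = 1.960 + 0.674 = 2.634.
d_min = 2.634 × √(2/24) = 2.634 × 0.2887 = 0.760.

d_min ≈ 0.76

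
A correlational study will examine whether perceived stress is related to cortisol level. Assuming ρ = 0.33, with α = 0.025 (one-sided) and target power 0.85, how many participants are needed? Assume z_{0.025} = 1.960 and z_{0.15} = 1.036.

n = 80

Fisher's z: C = ½·ln((1+r)/(1−r)) = ½·ln(1.9851) = 0.3428.
n = ((z_{α} + z_β)/C)² + 3.
(1.960 + 1.036) / 0.3428 = 2.996 / 0.3428 = 8.740.
n = 8.740² + 3 = 76.38 + 3 = 79.4.
Round up.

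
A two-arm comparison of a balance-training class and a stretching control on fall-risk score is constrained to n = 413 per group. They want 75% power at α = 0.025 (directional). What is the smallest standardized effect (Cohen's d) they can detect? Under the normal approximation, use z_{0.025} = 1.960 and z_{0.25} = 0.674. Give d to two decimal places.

For two independent groups of n = 413 each: d_min = (z_{α} + z_β)·√(2/n).
z-sum = 1.960 + 0.674 = 2.634.
d_min = 2.634 × √(2/413) = 2.634 × 0.0696 = 0.183.

d_min ≈ 0.18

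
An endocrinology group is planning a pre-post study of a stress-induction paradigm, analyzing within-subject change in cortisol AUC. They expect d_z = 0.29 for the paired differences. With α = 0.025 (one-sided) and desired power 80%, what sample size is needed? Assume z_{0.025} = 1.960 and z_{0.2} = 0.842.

For a paired (one-sample on differences) test: n = ((z_{α} + z_β) / d)².
z_{α} + z_β = 1.960 + 0.842 = 2.802.
n = (2.802 / 0.29)² = 9.662² = 93.36.
Round up.

n = 94 pairs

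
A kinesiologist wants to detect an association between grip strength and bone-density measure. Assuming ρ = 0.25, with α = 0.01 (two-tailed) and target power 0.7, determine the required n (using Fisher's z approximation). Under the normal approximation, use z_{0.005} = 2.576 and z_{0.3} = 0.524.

Fisher's z: C = ½·ln((1+r)/(1−r)) = ½·ln(1.6667) = 0.2554.
n = ((z_{α/2} + z_β)/C)² + 3.
(2.576 + 0.524) / 0.2554 = 3.100 / 0.2554 = 12.138.
n = 12.138² + 3 = 147.33 + 3 = 150.3.
Round up.

n = 151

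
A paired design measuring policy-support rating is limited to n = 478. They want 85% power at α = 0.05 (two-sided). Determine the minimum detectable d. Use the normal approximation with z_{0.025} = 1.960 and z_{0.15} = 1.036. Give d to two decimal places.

d_min ≈ 0.14

For a single sample (or paired design) of n = 478: d_min = (z_{α/2} + z_β)/√n.
z-sum = 1.960 + 1.036 = 2.996.
d_min = 2.996 / √478 = 2.996 / 21.863 = 0.137.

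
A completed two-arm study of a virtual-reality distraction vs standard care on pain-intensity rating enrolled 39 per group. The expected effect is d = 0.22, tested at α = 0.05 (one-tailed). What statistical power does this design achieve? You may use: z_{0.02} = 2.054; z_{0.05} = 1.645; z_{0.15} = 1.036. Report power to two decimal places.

For two equal groups, power = Φ(d·√(n/2) − z_{α}).
d·√(n/2) = 0.22 × √(39/2) = 0.22 × 4.416 = 0.971.
z_β = 0.971 − 1.645 = -0.674.
Power = Φ(-0.674) = 0.250.

power ≈ 0.25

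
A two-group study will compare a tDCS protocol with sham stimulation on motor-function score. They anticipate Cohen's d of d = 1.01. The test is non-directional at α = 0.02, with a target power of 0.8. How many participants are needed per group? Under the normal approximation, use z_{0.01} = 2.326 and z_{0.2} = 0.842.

For two independent groups with equal n: n = 2·((z_{α/2} + z_β) / d)².
z_{α/2} + z_β = 2.326 + 0.842 = 3.168.
n = 2 × (3.168 / 1.01)² = 2 × 3.137² = 2 × 9.84 = 19.7.
Round up to the next whole participant.

n = 20 per group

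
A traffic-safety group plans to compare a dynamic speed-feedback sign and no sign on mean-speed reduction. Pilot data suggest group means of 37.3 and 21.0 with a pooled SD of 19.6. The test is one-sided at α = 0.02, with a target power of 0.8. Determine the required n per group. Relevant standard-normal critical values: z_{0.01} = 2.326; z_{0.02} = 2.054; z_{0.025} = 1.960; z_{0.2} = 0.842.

Cohen's d = |M₁ − M₂| / SD_pooled = |37.3 − 21.0| / 19.6 = 16.3 / 19.6 = 0.832.
For two independent groups with equal n: n = 2·((z_{α} + z_β) / d)².
z_{α} + z_β = 2.054 + 0.842 = 2.896.
n = 2 × (2.896 / 0.832)² = 2 × 3.481² = 2 × 12.12 = 24.2.
Round up to the next whole participant.

n = 25 per group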